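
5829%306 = 15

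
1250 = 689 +561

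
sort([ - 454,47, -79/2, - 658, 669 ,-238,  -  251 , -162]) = [ - 658 , - 454, - 251 , - 238,-162, - 79/2,47,669]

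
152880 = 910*168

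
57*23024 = 1312368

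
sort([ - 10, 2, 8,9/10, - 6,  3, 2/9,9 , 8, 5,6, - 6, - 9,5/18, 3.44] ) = [ - 10, - 9, - 6, - 6,2/9,5/18 , 9/10,2,3,3.44,5, 6, 8,8,9] 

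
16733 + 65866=82599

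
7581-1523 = 6058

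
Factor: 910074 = 2^1*3^1 *11^1*13789^1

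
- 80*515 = -41200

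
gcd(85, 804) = 1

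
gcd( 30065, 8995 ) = 35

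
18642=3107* 6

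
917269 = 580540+336729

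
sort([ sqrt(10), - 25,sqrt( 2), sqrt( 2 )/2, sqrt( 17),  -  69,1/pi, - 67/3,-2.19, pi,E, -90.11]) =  [ - 90.11, - 69, - 25, - 67/3, - 2.19,1/pi , sqrt ( 2)/2, sqrt (2),E,pi,sqrt(10),sqrt(17) ] 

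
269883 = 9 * 29987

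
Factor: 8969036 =2^2 * 113^1*19843^1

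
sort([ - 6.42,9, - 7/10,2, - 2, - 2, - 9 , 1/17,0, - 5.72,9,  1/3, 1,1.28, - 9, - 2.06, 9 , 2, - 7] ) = [-9, - 9, - 7,-6.42,-5.72,-2.06, - 2, - 2, - 7/10,0,1/17,1/3,1, 1.28,2,2,9,9, 9]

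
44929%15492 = 13945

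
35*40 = 1400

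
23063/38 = 23063/38 = 606.92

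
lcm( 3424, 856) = 3424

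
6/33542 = 3/16771 = 0.00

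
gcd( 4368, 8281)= 91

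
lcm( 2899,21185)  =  275405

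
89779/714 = 125 + 529/714 = 125.74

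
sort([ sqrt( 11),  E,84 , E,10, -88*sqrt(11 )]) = [ - 88*sqrt(11), E,  E,sqrt(11 ),10,84]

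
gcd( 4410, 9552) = 6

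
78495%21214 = 14853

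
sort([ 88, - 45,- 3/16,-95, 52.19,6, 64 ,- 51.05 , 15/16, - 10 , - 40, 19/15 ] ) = [-95, - 51.05, - 45,-40 , - 10,- 3/16, 15/16, 19/15,6,  52.19 , 64,88] 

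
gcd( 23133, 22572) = 33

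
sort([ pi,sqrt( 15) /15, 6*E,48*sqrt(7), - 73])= [  -  73,sqrt( 15 ) /15, pi,6*E,48*sqrt( 7 ) ] 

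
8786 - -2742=11528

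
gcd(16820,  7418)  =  2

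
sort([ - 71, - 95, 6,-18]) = [-95, - 71,  -  18,6] 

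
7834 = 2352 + 5482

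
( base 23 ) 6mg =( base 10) 3696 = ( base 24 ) 6a0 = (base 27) 51O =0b111001110000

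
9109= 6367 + 2742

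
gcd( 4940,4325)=5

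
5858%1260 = 818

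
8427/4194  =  2809/1398=2.01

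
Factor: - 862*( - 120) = 103440 = 2^4*3^1*5^1*431^1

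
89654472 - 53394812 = 36259660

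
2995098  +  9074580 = 12069678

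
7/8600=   7/8600 = 0.00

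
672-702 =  -30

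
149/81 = 1 + 68/81 = 1.84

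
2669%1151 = 367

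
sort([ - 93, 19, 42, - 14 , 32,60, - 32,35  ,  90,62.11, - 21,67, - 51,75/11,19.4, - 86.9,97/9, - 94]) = [ - 94, - 93, - 86.9, - 51, - 32,-21 , - 14, 75/11,97/9, 19,  19.4,32,35, 42,60, 62.11,67,90 ] 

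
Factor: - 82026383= - 2029^1 * 40427^1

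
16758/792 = 21 + 7/44 = 21.16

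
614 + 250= 864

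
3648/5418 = 608/903 = 0.67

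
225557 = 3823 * 59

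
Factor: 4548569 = 179^1*25411^1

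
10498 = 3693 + 6805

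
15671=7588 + 8083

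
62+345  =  407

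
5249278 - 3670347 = 1578931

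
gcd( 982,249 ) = 1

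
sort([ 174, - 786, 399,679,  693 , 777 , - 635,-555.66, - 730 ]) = [ - 786 , - 730,  -  635, - 555.66 , 174 , 399,679 , 693, 777] 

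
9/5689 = 9/5689 = 0.00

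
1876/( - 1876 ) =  - 1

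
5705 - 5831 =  - 126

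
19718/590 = 33 + 124/295 = 33.42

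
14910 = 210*71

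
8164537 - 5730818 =2433719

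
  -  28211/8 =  - 3527 + 5/8 = - 3526.38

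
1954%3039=1954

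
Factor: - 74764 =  - 2^2*18691^1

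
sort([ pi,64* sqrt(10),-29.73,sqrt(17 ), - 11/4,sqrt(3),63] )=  [ - 29.73, - 11/4, sqrt(3), pi,sqrt( 17), 63,64 * sqrt( 10 )]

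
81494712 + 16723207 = 98217919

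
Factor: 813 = 3^1 * 271^1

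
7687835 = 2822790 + 4865045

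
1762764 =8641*204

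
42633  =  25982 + 16651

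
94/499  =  94/499=0.19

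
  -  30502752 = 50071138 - 80573890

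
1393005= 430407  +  962598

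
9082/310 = 29 + 46/155= 29.30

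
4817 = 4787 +30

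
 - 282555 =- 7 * 40365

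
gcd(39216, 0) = 39216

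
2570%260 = 230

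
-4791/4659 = -1597/1553 = - 1.03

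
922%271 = 109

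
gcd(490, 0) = 490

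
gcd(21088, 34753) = 1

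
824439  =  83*9933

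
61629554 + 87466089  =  149095643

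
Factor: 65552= 2^4*17^1*241^1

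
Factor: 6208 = 2^6*97^1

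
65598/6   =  10933 = 10933.00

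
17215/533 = 32 + 159/533 = 32.30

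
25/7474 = 25/7474 = 0.00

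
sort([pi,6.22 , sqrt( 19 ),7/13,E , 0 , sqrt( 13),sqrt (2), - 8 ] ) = [ - 8, 0,  7/13 , sqrt( 2),E,pi,sqrt ( 13 ),sqrt(19),6.22]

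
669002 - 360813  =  308189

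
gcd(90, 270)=90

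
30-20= 10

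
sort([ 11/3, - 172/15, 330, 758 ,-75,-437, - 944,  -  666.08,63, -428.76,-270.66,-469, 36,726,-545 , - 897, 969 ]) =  [  -  944,-897, - 666.08, - 545, - 469,  -  437 ,-428.76, - 270.66, - 75, - 172/15, 11/3,36, 63 , 330,726,758, 969 ] 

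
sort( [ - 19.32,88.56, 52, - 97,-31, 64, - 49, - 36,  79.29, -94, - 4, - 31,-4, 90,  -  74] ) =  [ - 97, - 94 ,-74, - 49, - 36, - 31,-31, - 19.32,  -  4, - 4,52, 64,79.29,88.56, 90]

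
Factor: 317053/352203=451/501=3^( - 1)*11^1*41^1*167^( - 1 ) 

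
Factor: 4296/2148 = 2 = 2^1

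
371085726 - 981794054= - 610708328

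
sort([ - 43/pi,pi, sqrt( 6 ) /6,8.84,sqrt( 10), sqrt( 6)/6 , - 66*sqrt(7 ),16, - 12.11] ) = [ -66*sqrt( 7 ), - 43/pi,-12.11,sqrt( 6) /6,sqrt(6 )/6, pi, sqrt ( 10) , 8.84,16 ] 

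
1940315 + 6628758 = 8569073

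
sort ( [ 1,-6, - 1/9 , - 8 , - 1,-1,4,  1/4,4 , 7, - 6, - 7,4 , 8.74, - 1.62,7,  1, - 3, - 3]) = [ - 8,-7,-6, - 6, - 3, - 3,-1.62,-1  , -1, - 1/9,1/4, 1,1,  4, 4, 4 , 7,  7,  8.74]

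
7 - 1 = 6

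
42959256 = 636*67546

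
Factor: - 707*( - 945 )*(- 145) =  - 96876675 = - 3^3*5^2*7^2 * 29^1*101^1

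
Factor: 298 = 2^1*149^1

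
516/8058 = 86/1343 = 0.06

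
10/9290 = 1/929=0.00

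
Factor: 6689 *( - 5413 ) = -36207557=-  5413^1*6689^1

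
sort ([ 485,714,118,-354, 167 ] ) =[-354, 118,  167, 485, 714 ]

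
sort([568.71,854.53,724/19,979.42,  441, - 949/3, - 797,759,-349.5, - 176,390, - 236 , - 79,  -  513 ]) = [-797, - 513, - 349.5, - 949/3, - 236, - 176, - 79 , 724/19,390, 441,568.71,759, 854.53,979.42]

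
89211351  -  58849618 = 30361733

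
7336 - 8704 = -1368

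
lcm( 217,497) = 15407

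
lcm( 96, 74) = 3552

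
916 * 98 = 89768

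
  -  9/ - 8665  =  9/8665 =0.00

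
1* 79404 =79404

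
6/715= 6/715=0.01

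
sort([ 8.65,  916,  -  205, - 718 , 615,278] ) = [ - 718, - 205,  8.65, 278, 615,916]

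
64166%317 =132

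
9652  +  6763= 16415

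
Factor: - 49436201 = -41^1 * 223^1 * 5407^1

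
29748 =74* 402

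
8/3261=8/3261=   0.00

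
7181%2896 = 1389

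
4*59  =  236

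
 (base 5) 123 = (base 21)1h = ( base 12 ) 32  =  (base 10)38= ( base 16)26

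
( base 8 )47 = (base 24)1F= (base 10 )39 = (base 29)1a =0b100111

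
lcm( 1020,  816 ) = 4080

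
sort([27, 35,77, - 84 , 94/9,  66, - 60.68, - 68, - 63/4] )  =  [ - 84, - 68 , - 60.68, - 63/4, 94/9,27,35,  66,77]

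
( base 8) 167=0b1110111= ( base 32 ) 3n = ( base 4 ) 1313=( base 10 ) 119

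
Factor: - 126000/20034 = -2^3*3^ (-1)*5^3*53^( - 1 )=- 1000/159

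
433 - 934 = -501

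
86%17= 1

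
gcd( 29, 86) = 1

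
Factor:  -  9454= - 2^1*29^1*163^1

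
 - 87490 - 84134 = -171624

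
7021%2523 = 1975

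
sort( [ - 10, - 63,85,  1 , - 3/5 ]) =[ - 63,  -  10, - 3/5,1,85]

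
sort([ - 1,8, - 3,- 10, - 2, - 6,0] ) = [ - 10, - 6, - 3, - 2, - 1,0, 8 ]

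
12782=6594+6188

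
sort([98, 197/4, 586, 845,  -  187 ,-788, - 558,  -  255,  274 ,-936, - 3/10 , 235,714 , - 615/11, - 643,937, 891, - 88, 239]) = [-936, - 788, - 643, - 558, - 255, - 187,- 88, - 615/11,-3/10,197/4, 98,  235 , 239, 274, 586, 714,845,891, 937 ] 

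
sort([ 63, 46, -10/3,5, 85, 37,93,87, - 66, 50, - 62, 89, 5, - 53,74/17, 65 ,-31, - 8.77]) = [ - 66, - 62,  -  53, - 31, - 8.77, - 10/3, 74/17,5, 5, 37, 46, 50,  63,65, 85, 87, 89, 93 ] 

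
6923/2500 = 2 + 1923/2500 = 2.77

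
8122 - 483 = 7639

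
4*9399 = 37596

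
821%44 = 29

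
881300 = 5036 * 175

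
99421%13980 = 1561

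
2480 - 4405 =-1925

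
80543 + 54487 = 135030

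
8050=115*70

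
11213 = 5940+5273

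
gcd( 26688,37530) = 834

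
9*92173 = 829557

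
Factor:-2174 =-2^1 * 1087^1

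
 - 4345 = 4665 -9010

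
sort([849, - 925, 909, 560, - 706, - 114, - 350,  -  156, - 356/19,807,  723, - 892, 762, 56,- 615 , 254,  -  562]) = [ - 925, - 892,  -  706  , - 615, - 562,  -  350,  -  156, - 114, - 356/19, 56, 254, 560 , 723, 762, 807, 849, 909]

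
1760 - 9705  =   - 7945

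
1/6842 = 1/6842 =0.00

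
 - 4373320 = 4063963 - 8437283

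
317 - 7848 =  - 7531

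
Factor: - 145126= - 2^1*149^1*487^1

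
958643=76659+881984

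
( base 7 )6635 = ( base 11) 1872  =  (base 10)2378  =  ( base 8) 4512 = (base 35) 1WX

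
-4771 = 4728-9499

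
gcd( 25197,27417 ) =111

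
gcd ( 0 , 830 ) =830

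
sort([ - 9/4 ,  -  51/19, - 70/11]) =[- 70/11,-51/19,-9/4 ]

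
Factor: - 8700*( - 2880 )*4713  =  118088928000=2^8*3^4 * 5^3*29^1*1571^1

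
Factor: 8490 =2^1*3^1*5^1*283^1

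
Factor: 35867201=1129^1*31769^1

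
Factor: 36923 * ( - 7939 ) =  - 293131697 = -17^1*467^1*36923^1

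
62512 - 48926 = 13586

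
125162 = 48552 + 76610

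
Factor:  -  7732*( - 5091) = 2^2*3^1*1697^1*1933^1 = 39363612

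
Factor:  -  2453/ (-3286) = 2^(- 1)  *11^1*31^(-1 )*53^( - 1 )*223^1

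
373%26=9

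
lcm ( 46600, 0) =0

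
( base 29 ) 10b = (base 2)1101010100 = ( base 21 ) 1jc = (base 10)852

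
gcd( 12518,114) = 2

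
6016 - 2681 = 3335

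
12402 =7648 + 4754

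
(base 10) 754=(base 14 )3BC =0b1011110010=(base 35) lj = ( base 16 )2f2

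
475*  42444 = 20160900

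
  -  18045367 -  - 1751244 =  -16294123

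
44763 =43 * 1041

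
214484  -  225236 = - 10752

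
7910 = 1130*7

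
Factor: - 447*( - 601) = 3^1*149^1 * 601^1 = 268647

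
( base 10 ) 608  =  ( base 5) 4413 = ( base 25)o8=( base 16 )260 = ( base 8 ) 1140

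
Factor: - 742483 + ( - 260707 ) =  - 1003190 = - 2^1*5^1*43^1*2333^1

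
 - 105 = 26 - 131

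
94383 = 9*10487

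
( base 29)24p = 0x71F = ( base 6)12235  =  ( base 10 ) 1823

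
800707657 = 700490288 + 100217369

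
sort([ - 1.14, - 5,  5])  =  [ - 5,-1.14 , 5]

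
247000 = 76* 3250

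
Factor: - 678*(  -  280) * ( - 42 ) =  - 7973280 =-2^5*3^2 * 5^1*7^2*113^1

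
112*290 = 32480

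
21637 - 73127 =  - 51490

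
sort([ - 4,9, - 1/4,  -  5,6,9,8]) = [ -5, - 4, - 1/4,  6, 8, 9, 9]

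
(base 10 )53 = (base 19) 2f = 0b110101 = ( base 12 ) 45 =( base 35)1i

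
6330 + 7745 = 14075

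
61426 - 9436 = 51990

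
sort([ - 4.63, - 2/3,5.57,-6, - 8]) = [ -8, - 6  , - 4.63, - 2/3, 5.57]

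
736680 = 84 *8770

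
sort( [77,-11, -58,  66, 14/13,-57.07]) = [  -  58, -57.07, - 11, 14/13, 66,77]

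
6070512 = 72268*84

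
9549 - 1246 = 8303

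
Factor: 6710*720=2^5*3^2*5^2*11^1*61^1 = 4831200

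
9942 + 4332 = 14274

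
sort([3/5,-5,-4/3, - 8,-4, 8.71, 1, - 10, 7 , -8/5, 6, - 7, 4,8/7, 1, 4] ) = [ - 10,-8, - 7, - 5 ,  -  4,-8/5, -4/3, 3/5, 1,  1,8/7, 4, 4,6, 7, 8.71] 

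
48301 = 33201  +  15100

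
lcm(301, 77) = 3311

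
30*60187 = 1805610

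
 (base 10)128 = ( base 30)48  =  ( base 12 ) A8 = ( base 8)200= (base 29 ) 4c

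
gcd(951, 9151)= 1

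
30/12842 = 15/6421= 0.00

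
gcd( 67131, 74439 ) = 9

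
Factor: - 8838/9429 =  - 2^1*3^1*7^( - 1)*449^(  -  1)*491^1 = -2946/3143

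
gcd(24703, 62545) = 7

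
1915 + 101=2016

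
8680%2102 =272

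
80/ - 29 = -80/29 = - 2.76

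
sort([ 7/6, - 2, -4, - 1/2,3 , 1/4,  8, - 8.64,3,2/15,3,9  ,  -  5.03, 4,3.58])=[ - 8.64, - 5.03, -4,-2,-1/2,2/15, 1/4,7/6, 3, 3, 3,3.58, 4, 8,  9]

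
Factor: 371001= 3^1* 123667^1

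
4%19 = 4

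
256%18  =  4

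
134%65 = 4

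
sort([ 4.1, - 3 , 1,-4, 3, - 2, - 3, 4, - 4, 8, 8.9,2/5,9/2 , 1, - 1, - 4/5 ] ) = [ - 4,  -  4, - 3, - 3, - 2,- 1, - 4/5,2/5, 1, 1, 3, 4, 4.1, 9/2, 8, 8.9 ] 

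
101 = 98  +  3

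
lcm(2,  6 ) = 6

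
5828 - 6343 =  - 515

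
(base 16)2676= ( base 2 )10011001110110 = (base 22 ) K7C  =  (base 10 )9846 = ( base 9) 14450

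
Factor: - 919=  -919^1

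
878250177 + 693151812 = 1571401989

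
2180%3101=2180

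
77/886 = 77/886 = 0.09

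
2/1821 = 2/1821 =0.00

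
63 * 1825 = 114975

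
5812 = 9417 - 3605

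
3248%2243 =1005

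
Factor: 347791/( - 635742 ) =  - 2^( - 1 )* 3^(-3) * 61^( - 1 )*193^( - 1)*293^1 * 1187^1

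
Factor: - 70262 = - 2^1*19^1*43^2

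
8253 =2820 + 5433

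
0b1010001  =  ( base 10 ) 81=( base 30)2L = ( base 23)3C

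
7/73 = 7/73 = 0.10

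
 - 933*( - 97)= 90501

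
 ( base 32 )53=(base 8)243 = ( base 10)163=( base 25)6d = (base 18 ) 91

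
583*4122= 2403126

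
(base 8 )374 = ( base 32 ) 7S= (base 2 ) 11111100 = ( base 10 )252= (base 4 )3330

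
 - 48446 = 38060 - 86506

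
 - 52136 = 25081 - 77217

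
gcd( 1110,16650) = 1110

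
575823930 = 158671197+417152733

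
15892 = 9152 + 6740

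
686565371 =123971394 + 562593977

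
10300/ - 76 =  - 2575/19 = - 135.53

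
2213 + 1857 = 4070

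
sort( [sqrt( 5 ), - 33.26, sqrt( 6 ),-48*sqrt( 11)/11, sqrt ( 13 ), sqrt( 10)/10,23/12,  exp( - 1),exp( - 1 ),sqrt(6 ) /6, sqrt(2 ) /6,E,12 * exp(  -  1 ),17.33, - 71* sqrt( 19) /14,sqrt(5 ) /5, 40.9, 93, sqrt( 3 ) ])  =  [ - 33.26,- 71*sqrt(19 )/14, - 48*sqrt( 11 ) /11, sqrt( 2)/6, sqrt( 10 ) /10,exp ( - 1 ) , exp( - 1 ),sqrt ( 6)/6,sqrt( 5 )/5, sqrt( 3 ), 23/12, sqrt (5 ),sqrt ( 6 ) , E, sqrt( 13), 12 *exp( -1 ), 17.33, 40.9, 93 ] 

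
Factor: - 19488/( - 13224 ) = 28/19= 2^2*7^1*19^( - 1)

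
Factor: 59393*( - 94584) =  - 5617627512 = - 2^3*3^1*7^1 * 563^1*59393^1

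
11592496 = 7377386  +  4215110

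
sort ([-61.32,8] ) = [ - 61.32, 8 ]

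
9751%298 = 215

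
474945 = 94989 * 5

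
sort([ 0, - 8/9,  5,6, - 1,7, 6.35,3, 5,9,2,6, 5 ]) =[ - 1,-8/9,  0,  2,3 , 5,5,5, 6,6,6.35,  7,9]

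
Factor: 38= 2^1 * 19^1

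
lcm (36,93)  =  1116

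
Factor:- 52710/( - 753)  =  70 = 2^1*5^1*7^1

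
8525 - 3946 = 4579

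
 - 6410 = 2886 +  - 9296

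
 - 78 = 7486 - 7564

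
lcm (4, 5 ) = 20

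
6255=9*695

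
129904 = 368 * 353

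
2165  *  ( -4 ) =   -  8660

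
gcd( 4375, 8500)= 125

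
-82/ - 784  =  41/392 = 0.10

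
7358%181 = 118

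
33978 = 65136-31158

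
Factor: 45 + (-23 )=22 = 2^1*11^1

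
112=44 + 68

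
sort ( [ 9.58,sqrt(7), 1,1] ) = [ 1,  1,sqrt(7),9.58]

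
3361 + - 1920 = 1441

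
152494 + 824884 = 977378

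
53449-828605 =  - 775156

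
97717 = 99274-1557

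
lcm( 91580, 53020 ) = 1007380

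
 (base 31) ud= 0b1110101111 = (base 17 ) 348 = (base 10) 943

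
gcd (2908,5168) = 4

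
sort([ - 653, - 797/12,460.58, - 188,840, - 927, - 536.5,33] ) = [ - 927,-653 ,- 536.5, -188,-797/12 , 33, 460.58,840 ]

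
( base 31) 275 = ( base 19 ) 5hg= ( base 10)2144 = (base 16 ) 860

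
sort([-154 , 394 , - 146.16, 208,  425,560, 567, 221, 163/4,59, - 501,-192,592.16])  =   [ - 501, - 192, - 154, - 146.16,163/4,59, 208 , 221, 394,425,560,567,  592.16 ] 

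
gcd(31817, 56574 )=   1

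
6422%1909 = 695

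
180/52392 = 15/4366 =0.00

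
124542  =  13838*9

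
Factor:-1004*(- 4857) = 4876428= 2^2*3^1 * 251^1*1619^1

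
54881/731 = 54881/731 = 75.08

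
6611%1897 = 920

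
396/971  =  396/971 = 0.41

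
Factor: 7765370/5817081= 2^1*3^( - 1) * 5^1*29^(-1)*43^1*18059^1*66863^(- 1)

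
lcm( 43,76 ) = 3268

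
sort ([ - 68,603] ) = [ - 68 , 603]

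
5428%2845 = 2583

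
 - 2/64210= - 1/32105 = -0.00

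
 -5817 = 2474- 8291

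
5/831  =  5/831 = 0.01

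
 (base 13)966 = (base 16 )645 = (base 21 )3D9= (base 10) 1605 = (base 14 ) 829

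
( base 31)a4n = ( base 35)7XR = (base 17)1gcg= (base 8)23035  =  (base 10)9757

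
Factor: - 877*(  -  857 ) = 751589 = 857^1*877^1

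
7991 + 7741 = 15732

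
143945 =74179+69766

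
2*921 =1842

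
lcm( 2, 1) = 2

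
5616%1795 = 231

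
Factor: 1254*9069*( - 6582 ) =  - 74853966132 = - 2^2*3^3*11^1  *19^1*1097^1*3023^1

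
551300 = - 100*( - 5513) 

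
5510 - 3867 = 1643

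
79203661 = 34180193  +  45023468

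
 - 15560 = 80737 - 96297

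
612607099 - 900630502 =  - 288023403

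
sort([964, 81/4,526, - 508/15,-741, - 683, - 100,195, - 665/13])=[ -741, - 683, -100, - 665/13, - 508/15, 81/4,195 , 526,964]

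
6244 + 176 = 6420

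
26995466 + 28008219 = 55003685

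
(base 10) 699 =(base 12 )4a3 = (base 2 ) 1010111011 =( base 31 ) mh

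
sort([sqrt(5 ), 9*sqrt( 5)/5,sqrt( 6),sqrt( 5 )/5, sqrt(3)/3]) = [sqrt(5) /5,sqrt( 3)/3 , sqrt(5 ),sqrt( 6 ),9*sqrt( 5 )/5 ]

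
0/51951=0 = 0.00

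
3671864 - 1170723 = 2501141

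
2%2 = 0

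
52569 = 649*81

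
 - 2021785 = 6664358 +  - 8686143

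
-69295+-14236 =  - 83531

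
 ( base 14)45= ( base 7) 115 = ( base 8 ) 75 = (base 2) 111101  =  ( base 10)61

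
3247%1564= 119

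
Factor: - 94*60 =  - 2^3 * 3^1*5^1*47^1 = - 5640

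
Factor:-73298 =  - 2^1 * 67^1 * 547^1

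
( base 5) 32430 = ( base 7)6350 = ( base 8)4300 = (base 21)51E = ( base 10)2240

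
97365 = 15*6491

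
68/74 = 34/37 = 0.92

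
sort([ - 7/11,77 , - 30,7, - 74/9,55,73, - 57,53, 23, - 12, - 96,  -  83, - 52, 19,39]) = [ - 96, - 83, - 57, - 52, - 30,-12, - 74/9, - 7/11,7,19,23,39,53,55,73,77 ] 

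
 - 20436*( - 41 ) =837876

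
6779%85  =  64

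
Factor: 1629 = 3^2  *  181^1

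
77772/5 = 15554+2/5 = 15554.40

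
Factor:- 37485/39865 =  - 3^2 * 7^1 * 67^( - 1 ) = -63/67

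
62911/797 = 62911/797= 78.93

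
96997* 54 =5237838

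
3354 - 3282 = 72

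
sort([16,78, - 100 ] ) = [ - 100,16,78]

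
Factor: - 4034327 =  - 11^1*19^1*97^1*199^1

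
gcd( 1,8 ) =1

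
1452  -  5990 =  - 4538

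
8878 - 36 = 8842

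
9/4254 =3/1418 = 0.00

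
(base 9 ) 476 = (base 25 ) FI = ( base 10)393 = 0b110001001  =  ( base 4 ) 12021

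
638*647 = 412786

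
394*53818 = 21204292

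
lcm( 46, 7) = 322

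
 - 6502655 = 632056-7134711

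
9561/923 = 10 + 331/923= 10.36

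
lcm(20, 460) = 460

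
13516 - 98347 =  - 84831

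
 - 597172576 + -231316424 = - 828489000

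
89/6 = 89/6= 14.83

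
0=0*149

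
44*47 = 2068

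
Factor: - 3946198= - 2^1* 37^1*53327^1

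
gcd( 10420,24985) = 5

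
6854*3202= 21946508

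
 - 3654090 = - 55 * 66438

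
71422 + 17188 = 88610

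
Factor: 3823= 3823^1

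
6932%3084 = 764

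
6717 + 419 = 7136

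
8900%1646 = 670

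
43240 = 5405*8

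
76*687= 52212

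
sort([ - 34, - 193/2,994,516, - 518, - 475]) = [ - 518,-475, - 193/2, - 34,  516, 994]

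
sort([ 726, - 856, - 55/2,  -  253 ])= [ - 856, - 253, - 55/2,726]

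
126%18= 0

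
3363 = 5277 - 1914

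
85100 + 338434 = 423534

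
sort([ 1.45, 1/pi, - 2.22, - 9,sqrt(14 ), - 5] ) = [ - 9, - 5, - 2.22,1/pi,1.45,sqrt( 14 )]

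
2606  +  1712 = 4318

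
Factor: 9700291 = 97^1*100003^1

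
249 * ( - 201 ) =-50049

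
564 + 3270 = 3834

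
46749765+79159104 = 125908869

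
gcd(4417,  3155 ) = 631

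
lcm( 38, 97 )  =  3686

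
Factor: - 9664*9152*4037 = -357052174336 = - 2^12*11^2*13^1*151^1*367^1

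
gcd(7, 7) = 7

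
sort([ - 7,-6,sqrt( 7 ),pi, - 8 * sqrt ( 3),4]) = [ - 8*sqrt( 3), - 7, - 6, sqrt ( 7), pi,4]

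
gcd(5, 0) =5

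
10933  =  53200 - 42267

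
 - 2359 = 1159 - 3518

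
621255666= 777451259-156195593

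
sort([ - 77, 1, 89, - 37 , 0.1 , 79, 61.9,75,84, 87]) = [ - 77, - 37, 0.1, 1, 61.9, 75 , 79,84,87, 89] 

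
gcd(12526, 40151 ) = 1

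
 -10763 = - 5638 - 5125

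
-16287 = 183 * ( - 89 ) 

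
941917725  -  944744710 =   -  2826985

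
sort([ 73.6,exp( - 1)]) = [ exp( - 1 ),73.6]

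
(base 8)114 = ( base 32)2c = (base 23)37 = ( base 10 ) 76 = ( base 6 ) 204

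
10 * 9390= 93900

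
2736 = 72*38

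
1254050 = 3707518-2453468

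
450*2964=1333800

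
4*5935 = 23740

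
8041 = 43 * 187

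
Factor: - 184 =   -  2^3*23^1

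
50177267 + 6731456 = 56908723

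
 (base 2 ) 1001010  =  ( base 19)3h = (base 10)74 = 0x4A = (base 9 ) 82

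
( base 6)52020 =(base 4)1230030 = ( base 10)6924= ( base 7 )26121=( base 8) 15414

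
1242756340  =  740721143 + 502035197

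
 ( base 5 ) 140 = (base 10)45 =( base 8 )55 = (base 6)113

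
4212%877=704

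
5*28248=141240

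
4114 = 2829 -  - 1285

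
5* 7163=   35815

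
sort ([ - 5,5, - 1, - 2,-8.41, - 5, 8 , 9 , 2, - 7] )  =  [ - 8.41,- 7,-5,-5, -2, - 1,2, 5 , 8,  9] 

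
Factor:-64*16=-2^10 = -1024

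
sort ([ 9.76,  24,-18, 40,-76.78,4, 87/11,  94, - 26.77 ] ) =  [ - 76.78, - 26.77, - 18,4, 87/11,9.76,24, 40, 94 ] 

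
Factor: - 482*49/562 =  - 11809/281 = - 7^2*241^1 *281^( - 1 )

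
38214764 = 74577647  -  36362883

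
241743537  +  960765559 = 1202509096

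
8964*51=457164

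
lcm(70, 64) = 2240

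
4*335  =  1340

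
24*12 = 288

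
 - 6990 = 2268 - 9258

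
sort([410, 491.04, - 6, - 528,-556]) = [  -  556,- 528, - 6, 410, 491.04 ]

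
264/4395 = 88/1465 = 0.06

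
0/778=0=0.00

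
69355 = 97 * 715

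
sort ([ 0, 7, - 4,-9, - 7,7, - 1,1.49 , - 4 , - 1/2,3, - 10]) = [ - 10, - 9,- 7 , - 4 , - 4, - 1,-1/2, 0, 1.49,3, 7 , 7]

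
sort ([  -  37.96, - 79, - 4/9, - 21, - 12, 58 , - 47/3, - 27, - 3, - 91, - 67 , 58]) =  [ - 91, - 79, - 67, - 37.96 ,-27,  -  21,-47/3,  -  12, - 3, - 4/9, 58,58 ] 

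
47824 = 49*976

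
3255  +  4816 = 8071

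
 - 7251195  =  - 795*9121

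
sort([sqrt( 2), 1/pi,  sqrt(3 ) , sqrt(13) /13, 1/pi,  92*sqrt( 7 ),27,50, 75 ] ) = [sqrt(13 )/13, 1/pi,1/pi, sqrt(2), sqrt( 3 ), 27, 50,  75,92*sqrt( 7)]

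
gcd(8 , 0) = 8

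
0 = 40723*0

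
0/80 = 0 = 0.00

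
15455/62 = 15455/62 = 249.27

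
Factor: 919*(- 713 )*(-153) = 3^2 * 17^1*23^1 * 31^1*919^1 = 100252791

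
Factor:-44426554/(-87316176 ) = 2^( - 3 )*3^(- 1 ) *73^ ( - 1)*131^1*24919^( - 1 )*169567^1 = 22213277/43658088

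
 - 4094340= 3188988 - 7283328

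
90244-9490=80754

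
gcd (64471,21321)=1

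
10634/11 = 966  +  8/11 = 966.73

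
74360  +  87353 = 161713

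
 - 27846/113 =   -  27846/113 = - 246.42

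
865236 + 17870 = 883106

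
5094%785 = 384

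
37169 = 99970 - 62801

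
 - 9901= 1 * ( - 9901) 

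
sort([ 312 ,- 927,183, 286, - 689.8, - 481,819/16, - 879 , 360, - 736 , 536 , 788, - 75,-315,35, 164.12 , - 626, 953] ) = [ - 927, -879 , - 736, - 689.8, - 626, - 481 , - 315,  -  75 , 35 , 819/16,164.12 , 183,286, 312 , 360, 536,788,953]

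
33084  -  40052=  -  6968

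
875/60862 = 875/60862 = 0.01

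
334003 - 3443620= - 3109617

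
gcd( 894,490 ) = 2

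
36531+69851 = 106382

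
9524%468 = 164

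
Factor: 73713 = 3^1  *24571^1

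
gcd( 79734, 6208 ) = 194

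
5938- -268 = 6206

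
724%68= 44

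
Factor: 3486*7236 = 2^3*3^4*7^1*67^1*83^1  =  25224696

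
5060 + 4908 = 9968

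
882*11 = 9702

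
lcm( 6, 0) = 0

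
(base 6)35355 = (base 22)ac7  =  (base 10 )5111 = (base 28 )6EF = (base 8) 11767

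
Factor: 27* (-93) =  - 3^4*31^1 =- 2511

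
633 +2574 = 3207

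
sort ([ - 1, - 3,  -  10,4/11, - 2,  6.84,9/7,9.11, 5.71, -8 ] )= [ - 10, - 8, - 3 ,-2, - 1,  4/11,  9/7,  5.71, 6.84, 9.11] 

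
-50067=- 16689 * 3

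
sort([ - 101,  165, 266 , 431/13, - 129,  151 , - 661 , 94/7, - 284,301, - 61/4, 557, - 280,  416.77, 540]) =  [-661, - 284 , - 280, - 129,-101, -61/4 , 94/7,431/13, 151 , 165, 266,  301 , 416.77,540, 557]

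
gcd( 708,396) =12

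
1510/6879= 1510/6879 = 0.22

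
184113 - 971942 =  -787829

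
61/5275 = 61/5275  =  0.01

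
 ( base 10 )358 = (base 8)546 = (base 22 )G6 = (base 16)166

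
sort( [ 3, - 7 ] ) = [ - 7, 3]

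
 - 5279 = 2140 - 7419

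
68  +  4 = 72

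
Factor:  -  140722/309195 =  -2^1  *  3^(-2) * 5^( - 1)*71^1 *991^1*6871^(-1)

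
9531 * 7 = 66717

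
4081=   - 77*( - 53)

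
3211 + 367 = 3578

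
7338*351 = 2575638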